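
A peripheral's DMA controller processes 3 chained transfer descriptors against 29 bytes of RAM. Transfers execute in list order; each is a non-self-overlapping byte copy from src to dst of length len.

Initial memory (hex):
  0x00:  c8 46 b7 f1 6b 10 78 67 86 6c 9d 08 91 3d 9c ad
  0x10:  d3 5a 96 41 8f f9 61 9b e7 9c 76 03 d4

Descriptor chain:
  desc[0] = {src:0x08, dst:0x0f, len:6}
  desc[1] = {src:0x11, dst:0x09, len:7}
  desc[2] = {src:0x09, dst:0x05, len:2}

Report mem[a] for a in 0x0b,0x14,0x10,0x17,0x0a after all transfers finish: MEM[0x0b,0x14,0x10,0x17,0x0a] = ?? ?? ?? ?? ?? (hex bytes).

#0 dst[0x0f+6] := {0x86,0x6c,0x9d,0x08,0x91,0x3d}
#1 dst[0x09+7] := {0x9d,0x08,0x91,0x3d,0xf9,0x61,0x9b}
#2 dst[0x05+2] := {0x9d,0x08}
query mem[0x0b]=0x91, mem[0x14]=0x3d, mem[0x10]=0x6c, mem[0x17]=0x9b, mem[0x0a]=0x08

MEM[0x0b,0x14,0x10,0x17,0x0a] = 91 3d 6c 9b 08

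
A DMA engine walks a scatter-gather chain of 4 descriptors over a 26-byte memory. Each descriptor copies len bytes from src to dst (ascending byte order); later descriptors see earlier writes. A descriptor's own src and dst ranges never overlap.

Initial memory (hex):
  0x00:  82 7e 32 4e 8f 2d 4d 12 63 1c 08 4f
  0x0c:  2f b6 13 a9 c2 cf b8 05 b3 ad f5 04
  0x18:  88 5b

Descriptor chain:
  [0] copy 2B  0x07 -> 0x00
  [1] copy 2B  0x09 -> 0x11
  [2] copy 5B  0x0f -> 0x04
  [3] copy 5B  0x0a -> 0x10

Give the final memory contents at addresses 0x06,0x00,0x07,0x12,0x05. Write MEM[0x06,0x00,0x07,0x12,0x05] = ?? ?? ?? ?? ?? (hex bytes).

MEM[0x06,0x00,0x07,0x12,0x05] = 1c 12 08 2f c2

  after D0: wrote 2B at 0x00 = 1263
  after D1: wrote 2B at 0x11 = 1c08
  after D2: wrote 5B at 0x04 = a9c21c0805
  after D3: wrote 5B at 0x10 = 084f2fb613
query mem[0x06]=0x1c, mem[0x00]=0x12, mem[0x07]=0x08, mem[0x12]=0x2f, mem[0x05]=0xc2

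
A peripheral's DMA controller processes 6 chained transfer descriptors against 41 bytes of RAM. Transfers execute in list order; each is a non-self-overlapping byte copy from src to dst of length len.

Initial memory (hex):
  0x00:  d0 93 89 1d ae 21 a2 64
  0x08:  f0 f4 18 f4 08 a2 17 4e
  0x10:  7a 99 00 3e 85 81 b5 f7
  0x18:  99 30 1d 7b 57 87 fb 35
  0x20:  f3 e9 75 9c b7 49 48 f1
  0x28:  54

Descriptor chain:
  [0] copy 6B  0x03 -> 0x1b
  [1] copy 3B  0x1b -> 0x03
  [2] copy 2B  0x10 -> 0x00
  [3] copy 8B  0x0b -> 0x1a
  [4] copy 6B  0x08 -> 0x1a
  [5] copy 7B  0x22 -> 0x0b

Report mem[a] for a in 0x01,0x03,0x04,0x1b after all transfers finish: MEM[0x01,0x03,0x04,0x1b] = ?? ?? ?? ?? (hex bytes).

#0 dst[0x1b+6] := {0x1d,0xae,0x21,0xa2,0x64,0xf0}
#1 dst[0x03+3] := {0x1d,0xae,0x21}
#2 dst[0x00+2] := {0x7a,0x99}
#3 dst[0x1a+8] := {0xf4,0x08,0xa2,0x17,0x4e,0x7a,0x99,0x00}
#4 dst[0x1a+6] := {0xf0,0xf4,0x18,0xf4,0x08,0xa2}
#5 dst[0x0b+7] := {0x75,0x9c,0xb7,0x49,0x48,0xf1,0x54}
query mem[0x01]=0x99, mem[0x03]=0x1d, mem[0x04]=0xae, mem[0x1b]=0xf4

MEM[0x01,0x03,0x04,0x1b] = 99 1d ae f4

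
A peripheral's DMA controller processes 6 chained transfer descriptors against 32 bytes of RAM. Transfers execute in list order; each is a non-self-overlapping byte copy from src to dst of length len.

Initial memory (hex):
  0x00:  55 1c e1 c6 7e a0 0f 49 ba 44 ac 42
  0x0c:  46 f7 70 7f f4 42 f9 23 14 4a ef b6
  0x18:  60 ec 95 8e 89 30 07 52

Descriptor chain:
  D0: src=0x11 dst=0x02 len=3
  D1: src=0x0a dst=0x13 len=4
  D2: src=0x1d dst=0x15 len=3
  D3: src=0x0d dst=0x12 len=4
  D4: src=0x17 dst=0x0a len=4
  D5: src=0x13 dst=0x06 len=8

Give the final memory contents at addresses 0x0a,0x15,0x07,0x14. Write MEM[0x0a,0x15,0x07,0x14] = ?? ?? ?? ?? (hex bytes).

[0] 0x11->0x02 len=3 : 42 f9 23
[1] 0x0a->0x13 len=4 : ac 42 46 f7
[2] 0x1d->0x15 len=3 : 30 07 52
[3] 0x0d->0x12 len=4 : f7 70 7f f4
[4] 0x17->0x0a len=4 : 52 60 ec 95
[5] 0x13->0x06 len=8 : 70 7f f4 07 52 60 ec 95
query mem[0x0a]=0x52, mem[0x15]=0xf4, mem[0x07]=0x7f, mem[0x14]=0x7f

MEM[0x0a,0x15,0x07,0x14] = 52 f4 7f 7f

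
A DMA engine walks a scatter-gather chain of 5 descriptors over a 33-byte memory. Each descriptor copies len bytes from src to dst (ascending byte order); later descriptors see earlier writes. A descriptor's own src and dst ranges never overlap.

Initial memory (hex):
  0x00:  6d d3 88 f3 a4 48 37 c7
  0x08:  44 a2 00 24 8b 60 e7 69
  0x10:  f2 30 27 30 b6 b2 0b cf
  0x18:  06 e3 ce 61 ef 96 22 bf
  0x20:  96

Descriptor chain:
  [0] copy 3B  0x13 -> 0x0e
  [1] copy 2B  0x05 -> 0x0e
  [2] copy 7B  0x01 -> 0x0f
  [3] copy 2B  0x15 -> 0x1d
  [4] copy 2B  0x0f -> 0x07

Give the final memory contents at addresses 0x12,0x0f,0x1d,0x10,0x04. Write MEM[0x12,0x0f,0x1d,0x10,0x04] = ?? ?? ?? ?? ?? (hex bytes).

D0: mem[0x0e..0x10] <- [30 b6 b2]
D1: mem[0x0e..0x0f] <- [48 37]
D2: mem[0x0f..0x15] <- [d3 88 f3 a4 48 37 c7]
D3: mem[0x1d..0x1e] <- [c7 0b]
D4: mem[0x07..0x08] <- [d3 88]
query mem[0x12]=0xa4, mem[0x0f]=0xd3, mem[0x1d]=0xc7, mem[0x10]=0x88, mem[0x04]=0xa4

MEM[0x12,0x0f,0x1d,0x10,0x04] = a4 d3 c7 88 a4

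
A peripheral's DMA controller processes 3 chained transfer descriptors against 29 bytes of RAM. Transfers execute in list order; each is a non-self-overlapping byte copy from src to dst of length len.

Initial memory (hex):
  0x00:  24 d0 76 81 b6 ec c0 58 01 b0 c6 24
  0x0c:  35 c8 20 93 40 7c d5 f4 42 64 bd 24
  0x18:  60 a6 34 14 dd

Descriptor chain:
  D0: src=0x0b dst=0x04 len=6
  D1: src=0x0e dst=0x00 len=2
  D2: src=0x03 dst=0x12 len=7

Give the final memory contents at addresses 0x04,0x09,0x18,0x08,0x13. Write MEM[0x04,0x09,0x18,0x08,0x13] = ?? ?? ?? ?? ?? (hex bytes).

MEM[0x04,0x09,0x18,0x08,0x13] = 24 40 40 93 24

D0: mem[0x04..0x09] <- [24 35 c8 20 93 40]
D1: mem[0x00..0x01] <- [20 93]
D2: mem[0x12..0x18] <- [81 24 35 c8 20 93 40]
query mem[0x04]=0x24, mem[0x09]=0x40, mem[0x18]=0x40, mem[0x08]=0x93, mem[0x13]=0x24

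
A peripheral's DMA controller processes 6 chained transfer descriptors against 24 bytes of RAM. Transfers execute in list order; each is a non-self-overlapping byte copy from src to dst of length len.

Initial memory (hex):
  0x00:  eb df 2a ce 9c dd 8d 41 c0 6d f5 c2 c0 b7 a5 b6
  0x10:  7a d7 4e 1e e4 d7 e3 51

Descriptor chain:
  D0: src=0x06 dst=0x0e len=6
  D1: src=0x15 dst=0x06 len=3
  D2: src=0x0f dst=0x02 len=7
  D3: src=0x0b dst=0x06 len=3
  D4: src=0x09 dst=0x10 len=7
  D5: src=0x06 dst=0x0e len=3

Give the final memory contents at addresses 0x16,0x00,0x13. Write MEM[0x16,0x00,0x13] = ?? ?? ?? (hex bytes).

MEM[0x16,0x00,0x13] = 41 eb c0

D0: mem[0x0e..0x13] <- [8d 41 c0 6d f5 c2]
D1: mem[0x06..0x08] <- [d7 e3 51]
D2: mem[0x02..0x08] <- [41 c0 6d f5 c2 e4 d7]
D3: mem[0x06..0x08] <- [c2 c0 b7]
D4: mem[0x10..0x16] <- [6d f5 c2 c0 b7 8d 41]
D5: mem[0x0e..0x10] <- [c2 c0 b7]
query mem[0x16]=0x41, mem[0x00]=0xeb, mem[0x13]=0xc0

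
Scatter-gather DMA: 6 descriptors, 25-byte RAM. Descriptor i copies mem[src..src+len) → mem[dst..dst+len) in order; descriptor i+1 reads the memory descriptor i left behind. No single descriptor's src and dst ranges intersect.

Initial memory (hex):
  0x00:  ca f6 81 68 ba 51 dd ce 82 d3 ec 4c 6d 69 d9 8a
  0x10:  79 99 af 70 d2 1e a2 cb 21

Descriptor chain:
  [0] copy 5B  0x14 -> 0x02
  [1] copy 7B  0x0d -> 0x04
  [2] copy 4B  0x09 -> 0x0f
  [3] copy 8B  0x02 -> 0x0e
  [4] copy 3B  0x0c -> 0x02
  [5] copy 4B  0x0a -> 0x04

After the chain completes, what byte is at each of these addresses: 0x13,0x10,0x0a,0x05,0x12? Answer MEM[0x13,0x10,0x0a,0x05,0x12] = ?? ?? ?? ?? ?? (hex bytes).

#0 dst[0x02+5] := {0xd2,0x1e,0xa2,0xcb,0x21}
#1 dst[0x04+7] := {0x69,0xd9,0x8a,0x79,0x99,0xaf,0x70}
#2 dst[0x0f+4] := {0xaf,0x70,0x4c,0x6d}
#3 dst[0x0e+8] := {0xd2,0x1e,0x69,0xd9,0x8a,0x79,0x99,0xaf}
#4 dst[0x02+3] := {0x6d,0x69,0xd2}
#5 dst[0x04+4] := {0x70,0x4c,0x6d,0x69}
query mem[0x13]=0x79, mem[0x10]=0x69, mem[0x0a]=0x70, mem[0x05]=0x4c, mem[0x12]=0x8a

MEM[0x13,0x10,0x0a,0x05,0x12] = 79 69 70 4c 8a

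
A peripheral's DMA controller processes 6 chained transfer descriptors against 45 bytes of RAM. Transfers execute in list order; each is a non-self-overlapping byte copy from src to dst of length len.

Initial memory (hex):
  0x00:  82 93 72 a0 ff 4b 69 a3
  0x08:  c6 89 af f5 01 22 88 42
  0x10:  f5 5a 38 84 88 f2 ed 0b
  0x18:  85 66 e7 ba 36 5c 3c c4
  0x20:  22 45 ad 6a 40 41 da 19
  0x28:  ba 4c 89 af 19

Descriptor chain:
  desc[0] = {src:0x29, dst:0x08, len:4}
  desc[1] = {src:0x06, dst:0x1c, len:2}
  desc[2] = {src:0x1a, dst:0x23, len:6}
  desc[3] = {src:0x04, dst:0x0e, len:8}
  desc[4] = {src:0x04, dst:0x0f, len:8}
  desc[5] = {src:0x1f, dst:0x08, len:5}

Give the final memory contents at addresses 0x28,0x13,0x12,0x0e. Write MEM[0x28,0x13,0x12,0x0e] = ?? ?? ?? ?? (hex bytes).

  after D0: wrote 4B at 0x08 = 4c89af19
  after D1: wrote 2B at 0x1c = 69a3
  after D2: wrote 6B at 0x23 = e7ba69a33cc4
  after D3: wrote 8B at 0x0e = ff4b69a34c89af19
  after D4: wrote 8B at 0x0f = ff4b69a34c89af19
  after D5: wrote 5B at 0x08 = c42245ade7
query mem[0x28]=0xc4, mem[0x13]=0x4c, mem[0x12]=0xa3, mem[0x0e]=0xff

MEM[0x28,0x13,0x12,0x0e] = c4 4c a3 ff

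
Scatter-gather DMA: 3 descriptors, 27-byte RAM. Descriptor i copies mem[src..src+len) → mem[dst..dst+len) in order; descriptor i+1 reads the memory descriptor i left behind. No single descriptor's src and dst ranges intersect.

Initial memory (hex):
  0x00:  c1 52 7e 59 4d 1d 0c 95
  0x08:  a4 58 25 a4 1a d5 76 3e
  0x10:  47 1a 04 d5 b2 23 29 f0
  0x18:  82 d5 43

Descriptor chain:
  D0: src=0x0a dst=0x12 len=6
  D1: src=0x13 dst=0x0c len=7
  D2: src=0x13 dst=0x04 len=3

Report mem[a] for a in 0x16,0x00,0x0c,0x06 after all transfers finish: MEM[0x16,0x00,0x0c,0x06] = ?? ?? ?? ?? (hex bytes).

MEM[0x16,0x00,0x0c,0x06] = 76 c1 a4 d5

[0] 0x0a->0x12 len=6 : 25 a4 1a d5 76 3e
[1] 0x13->0x0c len=7 : a4 1a d5 76 3e 82 d5
[2] 0x13->0x04 len=3 : a4 1a d5
query mem[0x16]=0x76, mem[0x00]=0xc1, mem[0x0c]=0xa4, mem[0x06]=0xd5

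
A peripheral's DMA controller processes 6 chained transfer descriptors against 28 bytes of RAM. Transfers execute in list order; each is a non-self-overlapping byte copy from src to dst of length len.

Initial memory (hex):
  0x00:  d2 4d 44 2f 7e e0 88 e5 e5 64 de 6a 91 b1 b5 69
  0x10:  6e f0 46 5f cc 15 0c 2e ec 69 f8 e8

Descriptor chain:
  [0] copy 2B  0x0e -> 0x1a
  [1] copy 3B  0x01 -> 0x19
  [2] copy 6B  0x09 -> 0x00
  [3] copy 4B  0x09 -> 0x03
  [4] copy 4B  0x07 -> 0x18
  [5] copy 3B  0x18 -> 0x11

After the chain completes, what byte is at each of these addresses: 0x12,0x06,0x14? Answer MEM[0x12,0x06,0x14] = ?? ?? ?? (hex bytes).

MEM[0x12,0x06,0x14] = e5 91 cc

D0: mem[0x1a..0x1b] <- [b5 69]
D1: mem[0x19..0x1b] <- [4d 44 2f]
D2: mem[0x00..0x05] <- [64 de 6a 91 b1 b5]
D3: mem[0x03..0x06] <- [64 de 6a 91]
D4: mem[0x18..0x1b] <- [e5 e5 64 de]
D5: mem[0x11..0x13] <- [e5 e5 64]
query mem[0x12]=0xe5, mem[0x06]=0x91, mem[0x14]=0xcc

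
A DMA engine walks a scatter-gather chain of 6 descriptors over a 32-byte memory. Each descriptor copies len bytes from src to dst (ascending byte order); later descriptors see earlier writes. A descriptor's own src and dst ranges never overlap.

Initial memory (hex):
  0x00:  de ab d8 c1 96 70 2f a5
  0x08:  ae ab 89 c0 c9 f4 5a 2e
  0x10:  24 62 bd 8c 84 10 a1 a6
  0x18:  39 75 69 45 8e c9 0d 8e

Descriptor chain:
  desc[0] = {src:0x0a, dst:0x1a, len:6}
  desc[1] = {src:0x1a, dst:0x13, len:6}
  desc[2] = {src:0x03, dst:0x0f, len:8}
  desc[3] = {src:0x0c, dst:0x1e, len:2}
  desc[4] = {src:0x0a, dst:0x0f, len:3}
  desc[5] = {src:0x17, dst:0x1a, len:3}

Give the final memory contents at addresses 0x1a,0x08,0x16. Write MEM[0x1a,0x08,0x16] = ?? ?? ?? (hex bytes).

MEM[0x1a,0x08,0x16] = 5a ae 89

#0 dst[0x1a+6] := {0x89,0xc0,0xc9,0xf4,0x5a,0x2e}
#1 dst[0x13+6] := {0x89,0xc0,0xc9,0xf4,0x5a,0x2e}
#2 dst[0x0f+8] := {0xc1,0x96,0x70,0x2f,0xa5,0xae,0xab,0x89}
#3 dst[0x1e+2] := {0xc9,0xf4}
#4 dst[0x0f+3] := {0x89,0xc0,0xc9}
#5 dst[0x1a+3] := {0x5a,0x2e,0x75}
query mem[0x1a]=0x5a, mem[0x08]=0xae, mem[0x16]=0x89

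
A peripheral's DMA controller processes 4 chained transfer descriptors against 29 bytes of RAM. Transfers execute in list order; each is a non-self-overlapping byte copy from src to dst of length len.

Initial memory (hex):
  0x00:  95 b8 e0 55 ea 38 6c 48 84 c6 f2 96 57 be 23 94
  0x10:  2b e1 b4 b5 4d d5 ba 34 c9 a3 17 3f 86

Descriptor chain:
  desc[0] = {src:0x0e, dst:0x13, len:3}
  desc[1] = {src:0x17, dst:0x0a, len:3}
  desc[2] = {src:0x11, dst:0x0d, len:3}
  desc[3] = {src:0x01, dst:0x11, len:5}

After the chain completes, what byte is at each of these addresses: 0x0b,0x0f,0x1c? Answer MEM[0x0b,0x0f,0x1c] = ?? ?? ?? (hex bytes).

  after D0: wrote 3B at 0x13 = 23942b
  after D1: wrote 3B at 0x0a = 34c9a3
  after D2: wrote 3B at 0x0d = e1b423
  after D3: wrote 5B at 0x11 = b8e055ea38
query mem[0x0b]=0xc9, mem[0x0f]=0x23, mem[0x1c]=0x86

MEM[0x0b,0x0f,0x1c] = c9 23 86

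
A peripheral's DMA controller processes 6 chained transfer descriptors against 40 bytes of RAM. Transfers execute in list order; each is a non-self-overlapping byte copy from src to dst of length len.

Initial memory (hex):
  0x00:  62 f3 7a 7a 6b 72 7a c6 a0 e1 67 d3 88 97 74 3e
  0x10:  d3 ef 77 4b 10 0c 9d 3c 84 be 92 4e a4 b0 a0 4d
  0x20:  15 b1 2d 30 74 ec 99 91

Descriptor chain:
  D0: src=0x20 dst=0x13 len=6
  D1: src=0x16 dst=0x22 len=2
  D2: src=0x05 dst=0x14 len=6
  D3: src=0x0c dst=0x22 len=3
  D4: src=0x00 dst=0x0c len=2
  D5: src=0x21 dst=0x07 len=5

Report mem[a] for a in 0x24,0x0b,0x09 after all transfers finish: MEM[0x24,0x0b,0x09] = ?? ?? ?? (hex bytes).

[0] 0x20->0x13 len=6 : 15 b1 2d 30 74 ec
[1] 0x16->0x22 len=2 : 30 74
[2] 0x05->0x14 len=6 : 72 7a c6 a0 e1 67
[3] 0x0c->0x22 len=3 : 88 97 74
[4] 0x00->0x0c len=2 : 62 f3
[5] 0x21->0x07 len=5 : b1 88 97 74 ec
query mem[0x24]=0x74, mem[0x0b]=0xec, mem[0x09]=0x97

MEM[0x24,0x0b,0x09] = 74 ec 97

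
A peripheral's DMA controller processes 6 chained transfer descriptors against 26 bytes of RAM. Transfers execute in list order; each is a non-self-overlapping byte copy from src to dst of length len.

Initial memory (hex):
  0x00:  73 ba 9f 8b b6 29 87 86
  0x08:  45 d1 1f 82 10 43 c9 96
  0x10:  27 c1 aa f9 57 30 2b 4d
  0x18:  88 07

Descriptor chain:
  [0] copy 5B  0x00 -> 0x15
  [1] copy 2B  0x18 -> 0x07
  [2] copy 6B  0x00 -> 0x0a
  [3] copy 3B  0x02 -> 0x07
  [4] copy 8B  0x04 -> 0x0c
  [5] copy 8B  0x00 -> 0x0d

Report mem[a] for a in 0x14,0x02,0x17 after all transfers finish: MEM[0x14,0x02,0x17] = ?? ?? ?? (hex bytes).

[0] 0x00->0x15 len=5 : 73 ba 9f 8b b6
[1] 0x18->0x07 len=2 : 8b b6
[2] 0x00->0x0a len=6 : 73 ba 9f 8b b6 29
[3] 0x02->0x07 len=3 : 9f 8b b6
[4] 0x04->0x0c len=8 : b6 29 87 9f 8b b6 73 ba
[5] 0x00->0x0d len=8 : 73 ba 9f 8b b6 29 87 9f
query mem[0x14]=0x9f, mem[0x02]=0x9f, mem[0x17]=0x9f

MEM[0x14,0x02,0x17] = 9f 9f 9f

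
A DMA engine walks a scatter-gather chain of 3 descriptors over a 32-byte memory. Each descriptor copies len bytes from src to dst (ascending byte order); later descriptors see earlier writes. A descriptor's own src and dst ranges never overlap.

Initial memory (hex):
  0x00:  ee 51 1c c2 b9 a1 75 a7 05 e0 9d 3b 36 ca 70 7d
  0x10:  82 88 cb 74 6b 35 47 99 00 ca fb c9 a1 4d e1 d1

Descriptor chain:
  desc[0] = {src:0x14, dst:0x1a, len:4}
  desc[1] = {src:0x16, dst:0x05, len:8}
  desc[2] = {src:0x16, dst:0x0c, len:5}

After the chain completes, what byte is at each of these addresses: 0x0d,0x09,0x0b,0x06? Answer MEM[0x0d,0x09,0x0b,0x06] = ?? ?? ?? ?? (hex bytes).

#0 dst[0x1a+4] := {0x6b,0x35,0x47,0x99}
#1 dst[0x05+8] := {0x47,0x99,0x00,0xca,0x6b,0x35,0x47,0x99}
#2 dst[0x0c+5] := {0x47,0x99,0x00,0xca,0x6b}
query mem[0x0d]=0x99, mem[0x09]=0x6b, mem[0x0b]=0x47, mem[0x06]=0x99

MEM[0x0d,0x09,0x0b,0x06] = 99 6b 47 99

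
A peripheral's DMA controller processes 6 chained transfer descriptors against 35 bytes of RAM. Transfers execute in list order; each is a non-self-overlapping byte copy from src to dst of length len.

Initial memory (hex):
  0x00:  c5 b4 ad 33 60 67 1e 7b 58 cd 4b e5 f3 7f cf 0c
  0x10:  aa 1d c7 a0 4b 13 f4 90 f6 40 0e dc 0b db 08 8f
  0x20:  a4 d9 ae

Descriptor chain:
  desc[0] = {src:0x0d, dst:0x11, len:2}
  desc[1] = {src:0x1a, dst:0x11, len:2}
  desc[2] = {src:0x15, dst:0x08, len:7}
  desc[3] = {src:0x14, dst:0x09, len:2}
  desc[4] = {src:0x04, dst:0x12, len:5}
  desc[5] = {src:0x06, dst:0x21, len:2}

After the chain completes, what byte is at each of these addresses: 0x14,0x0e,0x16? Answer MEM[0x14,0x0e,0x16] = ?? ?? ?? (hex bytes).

  after D0: wrote 2B at 0x11 = 7fcf
  after D1: wrote 2B at 0x11 = 0edc
  after D2: wrote 7B at 0x08 = 13f490f6400edc
  after D3: wrote 2B at 0x09 = 4b13
  after D4: wrote 5B at 0x12 = 60671e7b13
  after D5: wrote 2B at 0x21 = 1e7b
query mem[0x14]=0x1e, mem[0x0e]=0xdc, mem[0x16]=0x13

MEM[0x14,0x0e,0x16] = 1e dc 13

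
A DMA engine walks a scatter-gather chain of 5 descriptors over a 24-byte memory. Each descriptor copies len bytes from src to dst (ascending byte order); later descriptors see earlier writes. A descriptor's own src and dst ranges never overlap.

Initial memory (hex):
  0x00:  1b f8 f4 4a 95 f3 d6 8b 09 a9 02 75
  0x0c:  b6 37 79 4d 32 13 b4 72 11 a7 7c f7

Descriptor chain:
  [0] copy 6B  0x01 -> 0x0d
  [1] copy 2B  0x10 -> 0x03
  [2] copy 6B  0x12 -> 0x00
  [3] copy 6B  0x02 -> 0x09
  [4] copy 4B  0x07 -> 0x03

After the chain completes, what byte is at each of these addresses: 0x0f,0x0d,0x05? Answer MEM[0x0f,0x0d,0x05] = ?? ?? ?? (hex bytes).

MEM[0x0f,0x0d,0x05] = 4a d6 11

  after D0: wrote 6B at 0x0d = f8f44a95f3d6
  after D1: wrote 2B at 0x03 = 95f3
  after D2: wrote 6B at 0x00 = d67211a77cf7
  after D3: wrote 6B at 0x09 = 11a77cf7d68b
  after D4: wrote 4B at 0x03 = 8b0911a7
query mem[0x0f]=0x4a, mem[0x0d]=0xd6, mem[0x05]=0x11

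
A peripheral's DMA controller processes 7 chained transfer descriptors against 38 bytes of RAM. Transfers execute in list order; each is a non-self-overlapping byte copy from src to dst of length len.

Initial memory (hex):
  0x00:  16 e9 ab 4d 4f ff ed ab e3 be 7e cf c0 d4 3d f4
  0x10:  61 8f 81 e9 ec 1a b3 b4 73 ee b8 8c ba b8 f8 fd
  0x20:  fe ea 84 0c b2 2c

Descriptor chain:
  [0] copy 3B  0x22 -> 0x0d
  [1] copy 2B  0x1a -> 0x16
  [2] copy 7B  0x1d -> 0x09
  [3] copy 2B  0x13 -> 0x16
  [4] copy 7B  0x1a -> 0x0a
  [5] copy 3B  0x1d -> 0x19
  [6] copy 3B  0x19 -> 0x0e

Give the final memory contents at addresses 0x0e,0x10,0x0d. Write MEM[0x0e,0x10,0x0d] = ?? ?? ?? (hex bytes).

#0 dst[0x0d+3] := {0x84,0x0c,0xb2}
#1 dst[0x16+2] := {0xb8,0x8c}
#2 dst[0x09+7] := {0xb8,0xf8,0xfd,0xfe,0xea,0x84,0x0c}
#3 dst[0x16+2] := {0xe9,0xec}
#4 dst[0x0a+7] := {0xb8,0x8c,0xba,0xb8,0xf8,0xfd,0xfe}
#5 dst[0x19+3] := {0xb8,0xf8,0xfd}
#6 dst[0x0e+3] := {0xb8,0xf8,0xfd}
query mem[0x0e]=0xb8, mem[0x10]=0xfd, mem[0x0d]=0xb8

MEM[0x0e,0x10,0x0d] = b8 fd b8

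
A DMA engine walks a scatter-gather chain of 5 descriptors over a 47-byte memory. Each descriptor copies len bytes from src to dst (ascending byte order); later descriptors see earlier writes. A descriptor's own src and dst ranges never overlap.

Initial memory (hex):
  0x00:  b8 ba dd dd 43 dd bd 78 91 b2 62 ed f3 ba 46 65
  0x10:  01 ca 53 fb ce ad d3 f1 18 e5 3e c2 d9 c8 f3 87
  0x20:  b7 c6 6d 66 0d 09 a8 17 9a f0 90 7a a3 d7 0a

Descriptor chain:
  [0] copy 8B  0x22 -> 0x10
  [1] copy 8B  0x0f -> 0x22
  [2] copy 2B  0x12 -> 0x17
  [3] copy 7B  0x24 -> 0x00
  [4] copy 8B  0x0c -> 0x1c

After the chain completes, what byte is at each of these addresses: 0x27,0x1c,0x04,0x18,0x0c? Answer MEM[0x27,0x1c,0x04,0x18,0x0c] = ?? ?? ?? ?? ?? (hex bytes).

MEM[0x27,0x1c,0x04,0x18,0x0c] = a8 f3 17 09 f3

  after D0: wrote 8B at 0x10 = 6d660d09a8179af0
  after D1: wrote 8B at 0x22 = 656d660d09a8179a
  after D2: wrote 2B at 0x17 = 0d09
  after D3: wrote 7B at 0x00 = 660d09a8179a90
  after D4: wrote 8B at 0x1c = f3ba46656d660d09
query mem[0x27]=0xa8, mem[0x1c]=0xf3, mem[0x04]=0x17, mem[0x18]=0x09, mem[0x0c]=0xf3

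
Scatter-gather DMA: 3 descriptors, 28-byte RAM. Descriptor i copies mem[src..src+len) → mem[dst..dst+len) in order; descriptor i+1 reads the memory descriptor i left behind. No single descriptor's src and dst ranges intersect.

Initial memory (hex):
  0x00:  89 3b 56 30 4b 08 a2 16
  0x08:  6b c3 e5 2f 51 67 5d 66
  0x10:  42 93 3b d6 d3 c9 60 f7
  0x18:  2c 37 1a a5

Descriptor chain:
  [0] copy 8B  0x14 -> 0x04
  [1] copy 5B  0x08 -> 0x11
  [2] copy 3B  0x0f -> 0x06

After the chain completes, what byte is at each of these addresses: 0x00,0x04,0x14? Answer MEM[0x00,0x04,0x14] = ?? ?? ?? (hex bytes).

MEM[0x00,0x04,0x14] = 89 d3 a5

D0: mem[0x04..0x0b] <- [d3 c9 60 f7 2c 37 1a a5]
D1: mem[0x11..0x15] <- [2c 37 1a a5 51]
D2: mem[0x06..0x08] <- [66 42 2c]
query mem[0x00]=0x89, mem[0x04]=0xd3, mem[0x14]=0xa5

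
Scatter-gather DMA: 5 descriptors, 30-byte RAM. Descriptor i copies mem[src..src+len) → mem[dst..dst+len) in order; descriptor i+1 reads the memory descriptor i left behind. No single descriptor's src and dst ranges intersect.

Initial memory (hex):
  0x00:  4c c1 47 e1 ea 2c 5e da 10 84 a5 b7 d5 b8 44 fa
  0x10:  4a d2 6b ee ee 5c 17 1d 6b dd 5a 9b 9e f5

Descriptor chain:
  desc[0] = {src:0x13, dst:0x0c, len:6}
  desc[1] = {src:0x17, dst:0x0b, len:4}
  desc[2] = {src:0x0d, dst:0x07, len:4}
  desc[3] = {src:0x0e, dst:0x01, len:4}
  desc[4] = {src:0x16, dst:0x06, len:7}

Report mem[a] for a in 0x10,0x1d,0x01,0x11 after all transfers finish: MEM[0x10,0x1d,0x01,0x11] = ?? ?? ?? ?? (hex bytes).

  after D0: wrote 6B at 0x0c = eeee5c171d6b
  after D1: wrote 4B at 0x0b = 1d6bdd5a
  after D2: wrote 4B at 0x07 = dd5a171d
  after D3: wrote 4B at 0x01 = 5a171d6b
  after D4: wrote 7B at 0x06 = 171d6bdd5a9b9e
query mem[0x10]=0x1d, mem[0x1d]=0xf5, mem[0x01]=0x5a, mem[0x11]=0x6b

MEM[0x10,0x1d,0x01,0x11] = 1d f5 5a 6b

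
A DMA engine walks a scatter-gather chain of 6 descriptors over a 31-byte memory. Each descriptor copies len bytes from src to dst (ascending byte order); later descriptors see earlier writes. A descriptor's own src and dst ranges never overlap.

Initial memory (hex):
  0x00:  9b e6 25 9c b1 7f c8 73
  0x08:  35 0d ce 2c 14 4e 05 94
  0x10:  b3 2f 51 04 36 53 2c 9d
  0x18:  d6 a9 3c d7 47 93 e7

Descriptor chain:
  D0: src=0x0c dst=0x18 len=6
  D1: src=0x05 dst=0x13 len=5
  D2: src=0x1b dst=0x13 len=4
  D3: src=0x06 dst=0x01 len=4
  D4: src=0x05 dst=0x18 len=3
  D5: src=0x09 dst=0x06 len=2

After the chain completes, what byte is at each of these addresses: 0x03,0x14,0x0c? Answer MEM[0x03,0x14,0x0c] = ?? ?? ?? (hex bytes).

[0] 0x0c->0x18 len=6 : 14 4e 05 94 b3 2f
[1] 0x05->0x13 len=5 : 7f c8 73 35 0d
[2] 0x1b->0x13 len=4 : 94 b3 2f e7
[3] 0x06->0x01 len=4 : c8 73 35 0d
[4] 0x05->0x18 len=3 : 7f c8 73
[5] 0x09->0x06 len=2 : 0d ce
query mem[0x03]=0x35, mem[0x14]=0xb3, mem[0x0c]=0x14

MEM[0x03,0x14,0x0c] = 35 b3 14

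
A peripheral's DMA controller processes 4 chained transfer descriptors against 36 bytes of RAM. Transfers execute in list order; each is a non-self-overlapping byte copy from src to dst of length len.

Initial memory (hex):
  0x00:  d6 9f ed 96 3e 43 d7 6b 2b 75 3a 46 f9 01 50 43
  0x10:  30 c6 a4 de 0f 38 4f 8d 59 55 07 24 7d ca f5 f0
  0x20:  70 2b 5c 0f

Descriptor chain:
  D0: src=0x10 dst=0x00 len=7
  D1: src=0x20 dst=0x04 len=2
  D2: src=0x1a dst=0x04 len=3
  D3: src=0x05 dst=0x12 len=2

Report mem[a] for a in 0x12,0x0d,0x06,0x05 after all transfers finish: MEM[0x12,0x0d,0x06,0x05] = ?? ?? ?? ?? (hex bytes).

[0] 0x10->0x00 len=7 : 30 c6 a4 de 0f 38 4f
[1] 0x20->0x04 len=2 : 70 2b
[2] 0x1a->0x04 len=3 : 07 24 7d
[3] 0x05->0x12 len=2 : 24 7d
query mem[0x12]=0x24, mem[0x0d]=0x01, mem[0x06]=0x7d, mem[0x05]=0x24

MEM[0x12,0x0d,0x06,0x05] = 24 01 7d 24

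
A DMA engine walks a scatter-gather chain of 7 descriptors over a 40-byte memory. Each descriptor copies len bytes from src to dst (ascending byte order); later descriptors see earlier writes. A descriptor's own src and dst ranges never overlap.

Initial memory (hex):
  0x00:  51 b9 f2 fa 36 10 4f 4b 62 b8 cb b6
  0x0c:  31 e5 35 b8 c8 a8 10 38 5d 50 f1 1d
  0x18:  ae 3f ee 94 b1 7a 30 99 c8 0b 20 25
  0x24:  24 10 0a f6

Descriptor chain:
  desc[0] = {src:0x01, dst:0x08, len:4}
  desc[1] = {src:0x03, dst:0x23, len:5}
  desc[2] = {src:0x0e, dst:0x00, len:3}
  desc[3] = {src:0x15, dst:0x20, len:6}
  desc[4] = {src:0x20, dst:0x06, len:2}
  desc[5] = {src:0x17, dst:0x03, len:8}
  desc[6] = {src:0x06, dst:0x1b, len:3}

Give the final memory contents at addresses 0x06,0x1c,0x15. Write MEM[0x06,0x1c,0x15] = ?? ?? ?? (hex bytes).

MEM[0x06,0x1c,0x15] = ee 94 50

#0 dst[0x08+4] := {0xb9,0xf2,0xfa,0x36}
#1 dst[0x23+5] := {0xfa,0x36,0x10,0x4f,0x4b}
#2 dst[0x00+3] := {0x35,0xb8,0xc8}
#3 dst[0x20+6] := {0x50,0xf1,0x1d,0xae,0x3f,0xee}
#4 dst[0x06+2] := {0x50,0xf1}
#5 dst[0x03+8] := {0x1d,0xae,0x3f,0xee,0x94,0xb1,0x7a,0x30}
#6 dst[0x1b+3] := {0xee,0x94,0xb1}
query mem[0x06]=0xee, mem[0x1c]=0x94, mem[0x15]=0x50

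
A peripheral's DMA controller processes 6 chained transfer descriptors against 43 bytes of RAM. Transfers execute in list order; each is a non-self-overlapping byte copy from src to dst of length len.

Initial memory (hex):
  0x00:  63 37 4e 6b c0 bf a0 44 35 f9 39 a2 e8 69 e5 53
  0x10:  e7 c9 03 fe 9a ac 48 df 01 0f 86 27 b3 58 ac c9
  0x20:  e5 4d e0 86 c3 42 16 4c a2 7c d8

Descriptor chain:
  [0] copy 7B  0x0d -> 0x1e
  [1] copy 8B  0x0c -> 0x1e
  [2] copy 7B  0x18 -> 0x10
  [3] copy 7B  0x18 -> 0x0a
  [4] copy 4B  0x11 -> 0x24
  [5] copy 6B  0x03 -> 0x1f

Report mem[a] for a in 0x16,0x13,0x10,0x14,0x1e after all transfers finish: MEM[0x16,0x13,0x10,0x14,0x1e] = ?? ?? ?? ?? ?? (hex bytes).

  after D0: wrote 7B at 0x1e = 69e553e7c903fe
  after D1: wrote 8B at 0x1e = e869e553e7c903fe
  after D2: wrote 7B at 0x10 = 010f8627b358e8
  after D3: wrote 7B at 0x0a = 010f8627b358e8
  after D4: wrote 4B at 0x24 = 0f8627b3
  after D5: wrote 6B at 0x1f = 6bc0bfa04435
query mem[0x16]=0xe8, mem[0x13]=0x27, mem[0x10]=0xe8, mem[0x14]=0xb3, mem[0x1e]=0xe8

MEM[0x16,0x13,0x10,0x14,0x1e] = e8 27 e8 b3 e8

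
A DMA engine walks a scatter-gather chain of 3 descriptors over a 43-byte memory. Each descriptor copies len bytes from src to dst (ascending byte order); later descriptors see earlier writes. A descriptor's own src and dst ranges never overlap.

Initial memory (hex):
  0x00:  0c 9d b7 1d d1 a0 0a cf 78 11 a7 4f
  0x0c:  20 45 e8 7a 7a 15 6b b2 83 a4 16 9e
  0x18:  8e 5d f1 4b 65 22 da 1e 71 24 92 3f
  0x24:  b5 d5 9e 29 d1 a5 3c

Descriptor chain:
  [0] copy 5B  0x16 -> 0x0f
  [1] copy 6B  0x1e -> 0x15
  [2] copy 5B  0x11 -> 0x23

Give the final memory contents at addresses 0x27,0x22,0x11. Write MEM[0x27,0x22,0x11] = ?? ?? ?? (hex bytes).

MEM[0x27,0x22,0x11] = da 92 8e

[0] 0x16->0x0f len=5 : 16 9e 8e 5d f1
[1] 0x1e->0x15 len=6 : da 1e 71 24 92 3f
[2] 0x11->0x23 len=5 : 8e 5d f1 83 da
query mem[0x27]=0xda, mem[0x22]=0x92, mem[0x11]=0x8e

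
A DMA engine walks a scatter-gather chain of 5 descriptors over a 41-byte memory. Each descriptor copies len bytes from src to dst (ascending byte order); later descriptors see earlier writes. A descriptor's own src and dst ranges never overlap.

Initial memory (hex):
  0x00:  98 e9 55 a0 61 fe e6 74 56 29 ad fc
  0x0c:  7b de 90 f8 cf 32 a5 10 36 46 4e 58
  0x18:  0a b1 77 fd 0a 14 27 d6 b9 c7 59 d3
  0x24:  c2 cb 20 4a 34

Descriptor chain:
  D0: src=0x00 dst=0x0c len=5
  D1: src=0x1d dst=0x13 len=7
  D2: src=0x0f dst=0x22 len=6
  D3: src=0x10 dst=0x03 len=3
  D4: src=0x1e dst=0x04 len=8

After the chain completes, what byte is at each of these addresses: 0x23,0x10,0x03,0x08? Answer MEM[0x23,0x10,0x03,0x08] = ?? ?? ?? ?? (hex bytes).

MEM[0x23,0x10,0x03,0x08] = 61 61 61 a0

  after D0: wrote 5B at 0x0c = 98e955a061
  after D1: wrote 7B at 0x13 = 1427d6b9c759d3
  after D2: wrote 6B at 0x22 = a06132a51427
  after D3: wrote 3B at 0x03 = 6132a5
  after D4: wrote 8B at 0x04 = 27d6b9c7a06132a5
query mem[0x23]=0x61, mem[0x10]=0x61, mem[0x03]=0x61, mem[0x08]=0xa0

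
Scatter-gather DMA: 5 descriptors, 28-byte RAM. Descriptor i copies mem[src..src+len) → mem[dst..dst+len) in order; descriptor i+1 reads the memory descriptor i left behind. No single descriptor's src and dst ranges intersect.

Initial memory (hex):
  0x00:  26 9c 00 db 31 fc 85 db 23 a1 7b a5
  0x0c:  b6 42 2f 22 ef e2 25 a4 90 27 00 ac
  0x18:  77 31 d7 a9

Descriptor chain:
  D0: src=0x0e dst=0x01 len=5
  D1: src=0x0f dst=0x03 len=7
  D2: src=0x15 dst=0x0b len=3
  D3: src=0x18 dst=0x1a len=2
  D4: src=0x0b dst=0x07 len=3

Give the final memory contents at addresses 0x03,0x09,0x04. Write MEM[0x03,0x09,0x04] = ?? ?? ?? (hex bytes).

#0 dst[0x01+5] := {0x2f,0x22,0xef,0xe2,0x25}
#1 dst[0x03+7] := {0x22,0xef,0xe2,0x25,0xa4,0x90,0x27}
#2 dst[0x0b+3] := {0x27,0x00,0xac}
#3 dst[0x1a+2] := {0x77,0x31}
#4 dst[0x07+3] := {0x27,0x00,0xac}
query mem[0x03]=0x22, mem[0x09]=0xac, mem[0x04]=0xef

MEM[0x03,0x09,0x04] = 22 ac ef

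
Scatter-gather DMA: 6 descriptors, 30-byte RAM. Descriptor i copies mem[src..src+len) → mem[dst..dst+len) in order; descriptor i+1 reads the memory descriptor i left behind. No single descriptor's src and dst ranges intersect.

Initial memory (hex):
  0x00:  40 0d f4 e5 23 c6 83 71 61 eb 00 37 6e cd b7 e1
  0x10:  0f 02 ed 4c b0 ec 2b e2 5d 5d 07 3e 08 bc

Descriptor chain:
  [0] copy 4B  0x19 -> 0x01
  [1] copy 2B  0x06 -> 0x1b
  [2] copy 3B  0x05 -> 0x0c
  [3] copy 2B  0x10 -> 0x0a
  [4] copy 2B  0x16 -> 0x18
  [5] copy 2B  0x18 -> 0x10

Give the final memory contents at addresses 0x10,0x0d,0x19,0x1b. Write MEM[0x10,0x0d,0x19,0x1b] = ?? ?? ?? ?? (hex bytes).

  after D0: wrote 4B at 0x01 = 5d073e08
  after D1: wrote 2B at 0x1b = 8371
  after D2: wrote 3B at 0x0c = c68371
  after D3: wrote 2B at 0x0a = 0f02
  after D4: wrote 2B at 0x18 = 2be2
  after D5: wrote 2B at 0x10 = 2be2
query mem[0x10]=0x2b, mem[0x0d]=0x83, mem[0x19]=0xe2, mem[0x1b]=0x83

MEM[0x10,0x0d,0x19,0x1b] = 2b 83 e2 83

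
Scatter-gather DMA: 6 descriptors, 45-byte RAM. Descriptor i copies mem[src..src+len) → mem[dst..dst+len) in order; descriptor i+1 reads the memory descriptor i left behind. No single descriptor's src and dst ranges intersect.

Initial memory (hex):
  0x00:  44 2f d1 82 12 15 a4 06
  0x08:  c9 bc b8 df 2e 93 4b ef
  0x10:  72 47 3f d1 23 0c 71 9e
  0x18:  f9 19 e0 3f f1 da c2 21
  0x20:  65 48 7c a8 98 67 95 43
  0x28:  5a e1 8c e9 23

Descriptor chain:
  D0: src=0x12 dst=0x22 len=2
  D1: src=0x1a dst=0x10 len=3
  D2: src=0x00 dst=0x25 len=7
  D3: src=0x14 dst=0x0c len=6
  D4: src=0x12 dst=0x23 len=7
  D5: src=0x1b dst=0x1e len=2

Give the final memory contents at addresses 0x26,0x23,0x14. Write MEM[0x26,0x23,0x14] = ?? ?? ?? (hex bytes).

  after D0: wrote 2B at 0x22 = 3fd1
  after D1: wrote 3B at 0x10 = e03ff1
  after D2: wrote 7B at 0x25 = 442fd1821215a4
  after D3: wrote 6B at 0x0c = 230c719ef919
  after D4: wrote 7B at 0x23 = f1d1230c719ef9
  after D5: wrote 2B at 0x1e = 3ff1
query mem[0x26]=0x0c, mem[0x23]=0xf1, mem[0x14]=0x23

MEM[0x26,0x23,0x14] = 0c f1 23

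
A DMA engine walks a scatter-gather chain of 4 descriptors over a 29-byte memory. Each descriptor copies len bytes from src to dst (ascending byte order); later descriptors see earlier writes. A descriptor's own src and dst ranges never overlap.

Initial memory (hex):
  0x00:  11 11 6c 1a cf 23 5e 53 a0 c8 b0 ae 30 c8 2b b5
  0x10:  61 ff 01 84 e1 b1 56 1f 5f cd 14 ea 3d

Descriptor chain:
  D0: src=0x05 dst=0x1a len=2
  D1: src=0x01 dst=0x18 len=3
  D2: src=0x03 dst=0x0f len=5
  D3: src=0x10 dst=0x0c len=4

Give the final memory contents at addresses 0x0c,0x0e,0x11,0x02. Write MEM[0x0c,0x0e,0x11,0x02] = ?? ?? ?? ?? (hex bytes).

D0: mem[0x1a..0x1b] <- [23 5e]
D1: mem[0x18..0x1a] <- [11 6c 1a]
D2: mem[0x0f..0x13] <- [1a cf 23 5e 53]
D3: mem[0x0c..0x0f] <- [cf 23 5e 53]
query mem[0x0c]=0xcf, mem[0x0e]=0x5e, mem[0x11]=0x23, mem[0x02]=0x6c

MEM[0x0c,0x0e,0x11,0x02] = cf 5e 23 6c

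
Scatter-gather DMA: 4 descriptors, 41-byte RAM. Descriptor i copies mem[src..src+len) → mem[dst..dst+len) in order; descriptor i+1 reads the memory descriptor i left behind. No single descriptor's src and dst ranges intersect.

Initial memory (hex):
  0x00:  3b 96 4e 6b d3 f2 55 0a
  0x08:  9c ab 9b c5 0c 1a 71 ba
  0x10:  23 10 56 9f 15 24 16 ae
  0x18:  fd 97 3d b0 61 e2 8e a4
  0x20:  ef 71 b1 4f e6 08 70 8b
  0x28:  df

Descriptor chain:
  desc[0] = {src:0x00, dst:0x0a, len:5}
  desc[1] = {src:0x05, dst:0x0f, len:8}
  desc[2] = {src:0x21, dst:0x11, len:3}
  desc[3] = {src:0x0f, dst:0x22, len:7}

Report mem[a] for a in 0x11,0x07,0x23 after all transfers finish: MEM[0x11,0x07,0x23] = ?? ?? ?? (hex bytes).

D0: mem[0x0a..0x0e] <- [3b 96 4e 6b d3]
D1: mem[0x0f..0x16] <- [f2 55 0a 9c ab 3b 96 4e]
D2: mem[0x11..0x13] <- [71 b1 4f]
D3: mem[0x22..0x28] <- [f2 55 71 b1 4f 3b 96]
query mem[0x11]=0x71, mem[0x07]=0x0a, mem[0x23]=0x55

MEM[0x11,0x07,0x23] = 71 0a 55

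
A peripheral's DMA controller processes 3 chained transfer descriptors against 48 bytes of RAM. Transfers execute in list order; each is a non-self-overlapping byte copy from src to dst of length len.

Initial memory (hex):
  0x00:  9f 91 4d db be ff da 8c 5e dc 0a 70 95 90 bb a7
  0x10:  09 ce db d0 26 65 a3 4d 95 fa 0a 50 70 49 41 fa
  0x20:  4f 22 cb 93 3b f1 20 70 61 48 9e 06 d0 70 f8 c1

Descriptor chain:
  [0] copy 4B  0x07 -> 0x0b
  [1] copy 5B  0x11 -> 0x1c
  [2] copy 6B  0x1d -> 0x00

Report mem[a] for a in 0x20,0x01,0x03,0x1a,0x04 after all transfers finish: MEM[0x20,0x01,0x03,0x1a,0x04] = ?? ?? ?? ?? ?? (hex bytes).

  after D0: wrote 4B at 0x0b = 8c5edc0a
  after D1: wrote 5B at 0x1c = cedbd02665
  after D2: wrote 6B at 0x00 = dbd0266522cb
query mem[0x20]=0x65, mem[0x01]=0xd0, mem[0x03]=0x65, mem[0x1a]=0x0a, mem[0x04]=0x22

MEM[0x20,0x01,0x03,0x1a,0x04] = 65 d0 65 0a 22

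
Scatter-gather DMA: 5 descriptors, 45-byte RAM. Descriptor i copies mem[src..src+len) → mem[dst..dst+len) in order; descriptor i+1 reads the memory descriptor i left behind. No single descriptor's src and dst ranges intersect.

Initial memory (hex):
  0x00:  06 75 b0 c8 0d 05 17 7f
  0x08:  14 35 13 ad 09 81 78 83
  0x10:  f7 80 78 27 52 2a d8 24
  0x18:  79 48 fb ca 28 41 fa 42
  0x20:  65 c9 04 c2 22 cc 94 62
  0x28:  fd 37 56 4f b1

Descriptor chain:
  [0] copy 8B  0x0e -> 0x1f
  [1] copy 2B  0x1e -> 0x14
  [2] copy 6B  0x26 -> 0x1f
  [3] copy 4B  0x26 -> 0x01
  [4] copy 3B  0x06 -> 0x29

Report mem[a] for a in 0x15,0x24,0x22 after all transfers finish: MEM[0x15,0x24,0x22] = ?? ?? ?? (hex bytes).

  after D0: wrote 8B at 0x1f = 7883f7807827522a
  after D1: wrote 2B at 0x14 = fa78
  after D2: wrote 6B at 0x1f = 2a62fd37564f
  after D3: wrote 4B at 0x01 = 2a62fd37
  after D4: wrote 3B at 0x29 = 177f14
query mem[0x15]=0x78, mem[0x24]=0x4f, mem[0x22]=0x37

MEM[0x15,0x24,0x22] = 78 4f 37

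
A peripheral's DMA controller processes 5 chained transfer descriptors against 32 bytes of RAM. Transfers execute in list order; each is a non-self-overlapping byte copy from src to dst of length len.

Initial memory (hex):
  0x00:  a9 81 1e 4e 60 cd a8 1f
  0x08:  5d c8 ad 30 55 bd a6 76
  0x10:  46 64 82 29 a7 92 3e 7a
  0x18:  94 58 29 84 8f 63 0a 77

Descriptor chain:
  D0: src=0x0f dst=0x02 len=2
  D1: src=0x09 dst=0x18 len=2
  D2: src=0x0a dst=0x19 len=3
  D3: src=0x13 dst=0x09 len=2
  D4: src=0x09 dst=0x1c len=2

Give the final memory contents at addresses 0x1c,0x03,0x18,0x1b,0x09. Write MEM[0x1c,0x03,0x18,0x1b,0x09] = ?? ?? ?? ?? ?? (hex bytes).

MEM[0x1c,0x03,0x18,0x1b,0x09] = 29 46 c8 55 29

[0] 0x0f->0x02 len=2 : 76 46
[1] 0x09->0x18 len=2 : c8 ad
[2] 0x0a->0x19 len=3 : ad 30 55
[3] 0x13->0x09 len=2 : 29 a7
[4] 0x09->0x1c len=2 : 29 a7
query mem[0x1c]=0x29, mem[0x03]=0x46, mem[0x18]=0xc8, mem[0x1b]=0x55, mem[0x09]=0x29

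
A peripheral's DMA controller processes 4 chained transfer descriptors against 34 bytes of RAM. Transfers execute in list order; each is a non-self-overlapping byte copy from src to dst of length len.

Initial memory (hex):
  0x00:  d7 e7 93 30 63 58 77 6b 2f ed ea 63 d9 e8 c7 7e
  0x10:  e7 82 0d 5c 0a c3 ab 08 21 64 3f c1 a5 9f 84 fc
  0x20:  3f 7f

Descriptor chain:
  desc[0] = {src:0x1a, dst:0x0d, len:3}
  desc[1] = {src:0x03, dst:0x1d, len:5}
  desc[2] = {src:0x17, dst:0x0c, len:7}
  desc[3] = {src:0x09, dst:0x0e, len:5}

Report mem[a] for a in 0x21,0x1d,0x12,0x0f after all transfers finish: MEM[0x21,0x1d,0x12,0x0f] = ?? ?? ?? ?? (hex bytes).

MEM[0x21,0x1d,0x12,0x0f] = 6b 30 21 ea

D0: mem[0x0d..0x0f] <- [3f c1 a5]
D1: mem[0x1d..0x21] <- [30 63 58 77 6b]
D2: mem[0x0c..0x12] <- [08 21 64 3f c1 a5 30]
D3: mem[0x0e..0x12] <- [ed ea 63 08 21]
query mem[0x21]=0x6b, mem[0x1d]=0x30, mem[0x12]=0x21, mem[0x0f]=0xea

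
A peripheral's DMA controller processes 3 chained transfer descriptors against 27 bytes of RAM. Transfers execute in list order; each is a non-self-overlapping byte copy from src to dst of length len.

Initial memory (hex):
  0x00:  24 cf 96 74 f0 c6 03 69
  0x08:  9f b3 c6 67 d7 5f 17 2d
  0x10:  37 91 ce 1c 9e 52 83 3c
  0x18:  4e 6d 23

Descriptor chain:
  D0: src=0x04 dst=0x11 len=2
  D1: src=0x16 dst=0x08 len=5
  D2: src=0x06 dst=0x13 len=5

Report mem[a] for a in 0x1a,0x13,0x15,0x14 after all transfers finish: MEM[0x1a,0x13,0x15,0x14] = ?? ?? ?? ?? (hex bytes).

MEM[0x1a,0x13,0x15,0x14] = 23 03 83 69

D0: mem[0x11..0x12] <- [f0 c6]
D1: mem[0x08..0x0c] <- [83 3c 4e 6d 23]
D2: mem[0x13..0x17] <- [03 69 83 3c 4e]
query mem[0x1a]=0x23, mem[0x13]=0x03, mem[0x15]=0x83, mem[0x14]=0x69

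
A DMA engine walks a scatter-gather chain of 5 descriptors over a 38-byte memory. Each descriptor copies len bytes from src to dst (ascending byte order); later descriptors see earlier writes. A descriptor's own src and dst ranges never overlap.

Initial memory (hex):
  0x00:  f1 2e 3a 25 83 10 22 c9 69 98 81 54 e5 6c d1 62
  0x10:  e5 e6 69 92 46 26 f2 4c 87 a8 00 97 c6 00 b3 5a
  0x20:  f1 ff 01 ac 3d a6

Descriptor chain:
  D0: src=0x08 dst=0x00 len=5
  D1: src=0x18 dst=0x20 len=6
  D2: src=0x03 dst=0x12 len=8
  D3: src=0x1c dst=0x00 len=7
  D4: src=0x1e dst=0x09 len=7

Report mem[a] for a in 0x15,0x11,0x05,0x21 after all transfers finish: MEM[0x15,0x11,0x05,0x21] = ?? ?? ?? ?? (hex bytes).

MEM[0x15,0x11,0x05,0x21] = 22 e6 a8 a8

[0] 0x08->0x00 len=5 : 69 98 81 54 e5
[1] 0x18->0x20 len=6 : 87 a8 00 97 c6 00
[2] 0x03->0x12 len=8 : 54 e5 10 22 c9 69 98 81
[3] 0x1c->0x00 len=7 : c6 00 b3 5a 87 a8 00
[4] 0x1e->0x09 len=7 : b3 5a 87 a8 00 97 c6
query mem[0x15]=0x22, mem[0x11]=0xe6, mem[0x05]=0xa8, mem[0x21]=0xa8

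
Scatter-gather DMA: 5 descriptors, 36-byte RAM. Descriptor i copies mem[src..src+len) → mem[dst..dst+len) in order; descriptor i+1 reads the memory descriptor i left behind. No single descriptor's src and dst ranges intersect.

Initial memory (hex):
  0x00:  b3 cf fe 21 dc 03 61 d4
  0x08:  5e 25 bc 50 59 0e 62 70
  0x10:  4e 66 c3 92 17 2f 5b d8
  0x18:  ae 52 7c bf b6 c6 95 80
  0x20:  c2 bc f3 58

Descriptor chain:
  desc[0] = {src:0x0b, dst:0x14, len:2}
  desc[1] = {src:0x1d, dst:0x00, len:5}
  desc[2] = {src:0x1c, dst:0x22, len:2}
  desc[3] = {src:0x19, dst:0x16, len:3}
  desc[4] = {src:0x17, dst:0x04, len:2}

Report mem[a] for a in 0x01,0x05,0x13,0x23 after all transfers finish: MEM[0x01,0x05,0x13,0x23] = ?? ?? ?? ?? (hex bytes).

MEM[0x01,0x05,0x13,0x23] = 95 bf 92 c6

D0: mem[0x14..0x15] <- [50 59]
D1: mem[0x00..0x04] <- [c6 95 80 c2 bc]
D2: mem[0x22..0x23] <- [b6 c6]
D3: mem[0x16..0x18] <- [52 7c bf]
D4: mem[0x04..0x05] <- [7c bf]
query mem[0x01]=0x95, mem[0x05]=0xbf, mem[0x13]=0x92, mem[0x23]=0xc6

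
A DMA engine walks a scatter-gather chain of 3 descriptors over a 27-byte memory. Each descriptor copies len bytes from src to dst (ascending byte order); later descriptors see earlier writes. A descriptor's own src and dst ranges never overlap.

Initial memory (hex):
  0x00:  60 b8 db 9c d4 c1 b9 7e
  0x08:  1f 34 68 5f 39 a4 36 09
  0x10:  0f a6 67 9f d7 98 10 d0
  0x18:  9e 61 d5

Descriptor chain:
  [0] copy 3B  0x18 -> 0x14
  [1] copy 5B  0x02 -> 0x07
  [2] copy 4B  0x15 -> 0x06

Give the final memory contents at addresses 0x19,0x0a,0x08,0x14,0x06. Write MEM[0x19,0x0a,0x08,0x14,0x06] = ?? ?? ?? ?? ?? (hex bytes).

MEM[0x19,0x0a,0x08,0x14,0x06] = 61 c1 d0 9e 61

D0: mem[0x14..0x16] <- [9e 61 d5]
D1: mem[0x07..0x0b] <- [db 9c d4 c1 b9]
D2: mem[0x06..0x09] <- [61 d5 d0 9e]
query mem[0x19]=0x61, mem[0x0a]=0xc1, mem[0x08]=0xd0, mem[0x14]=0x9e, mem[0x06]=0x61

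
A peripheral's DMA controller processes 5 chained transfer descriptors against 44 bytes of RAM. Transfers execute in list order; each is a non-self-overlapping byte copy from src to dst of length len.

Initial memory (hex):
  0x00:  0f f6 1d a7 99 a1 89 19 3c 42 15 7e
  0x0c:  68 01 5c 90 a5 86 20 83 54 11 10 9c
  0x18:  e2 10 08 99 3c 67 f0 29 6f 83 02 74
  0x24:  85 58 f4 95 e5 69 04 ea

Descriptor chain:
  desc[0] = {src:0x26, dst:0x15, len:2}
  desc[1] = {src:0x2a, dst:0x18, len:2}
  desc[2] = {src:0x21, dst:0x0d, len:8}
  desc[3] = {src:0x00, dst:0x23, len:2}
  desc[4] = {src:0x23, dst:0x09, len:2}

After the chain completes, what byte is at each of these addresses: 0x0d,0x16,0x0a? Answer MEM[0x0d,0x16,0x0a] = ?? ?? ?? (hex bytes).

#0 dst[0x15+2] := {0xf4,0x95}
#1 dst[0x18+2] := {0x04,0xea}
#2 dst[0x0d+8] := {0x83,0x02,0x74,0x85,0x58,0xf4,0x95,0xe5}
#3 dst[0x23+2] := {0x0f,0xf6}
#4 dst[0x09+2] := {0x0f,0xf6}
query mem[0x0d]=0x83, mem[0x16]=0x95, mem[0x0a]=0xf6

MEM[0x0d,0x16,0x0a] = 83 95 f6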